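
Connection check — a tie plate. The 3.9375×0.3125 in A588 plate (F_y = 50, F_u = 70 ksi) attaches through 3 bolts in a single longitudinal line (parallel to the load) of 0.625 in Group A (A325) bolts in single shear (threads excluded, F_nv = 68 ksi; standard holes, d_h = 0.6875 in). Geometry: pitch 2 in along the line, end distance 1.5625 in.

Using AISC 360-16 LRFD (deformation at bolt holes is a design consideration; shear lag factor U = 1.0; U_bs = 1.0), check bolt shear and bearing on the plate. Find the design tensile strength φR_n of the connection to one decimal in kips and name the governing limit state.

46.9 kips (bolt shear governs)

Bolt shear: A_b = π(0.625)²/4 = 0.3068 in². φR_n = 0.75 × 68 × 0.3068 × 3 × 1 = 46.9 kips.
Bearing (0.3125 in plate, F_u = 70 ksi): end bolts L_c = 1.5625 − 0.6875/2 = 1.21875, R_n = min(1.2×1.21875×0.3125×70, 2.4×0.625×0.3125×70) = 31.992 kips/bolt; interior L_c = 2 − 0.6875 = 1.3125, R_n = 32.813 kips/bolt. φR_n = 0.75 × (1×31.992 + 2×32.813) = 73.2 kips.
Governing: min(46.9, 73.2) = 46.9 kips → bolt shear.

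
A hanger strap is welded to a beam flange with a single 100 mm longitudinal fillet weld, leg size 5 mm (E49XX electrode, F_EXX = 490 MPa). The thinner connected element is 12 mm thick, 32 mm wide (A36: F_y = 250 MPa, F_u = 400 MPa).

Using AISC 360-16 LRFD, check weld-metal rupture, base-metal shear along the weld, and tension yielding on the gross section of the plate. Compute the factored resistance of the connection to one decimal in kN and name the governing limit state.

77.9 kN (weld metal governs)

Weld metal: throat = 0.707×5 = 3.535 mm, L = 100 mm. φR_n = 0.75 × 0.6 × 490 × 3.535 × 100 = 77.9 kN.
Base metal shear (12 mm plate): yield φR_n = 1.0×0.6×250×12×100 = 180.0 kN; rupture φR_n = 0.75×0.6×400×12×100 = 216.0 kN; take 180.0 kN (yield).
Tension yield (gross): A_g = 32×12 = 384 mm². φR_n = 0.90 × 250 × 384 = 86.4 kN.
Governing: min(77.9, 180.0, 86.4) = 77.9 kN → weld metal.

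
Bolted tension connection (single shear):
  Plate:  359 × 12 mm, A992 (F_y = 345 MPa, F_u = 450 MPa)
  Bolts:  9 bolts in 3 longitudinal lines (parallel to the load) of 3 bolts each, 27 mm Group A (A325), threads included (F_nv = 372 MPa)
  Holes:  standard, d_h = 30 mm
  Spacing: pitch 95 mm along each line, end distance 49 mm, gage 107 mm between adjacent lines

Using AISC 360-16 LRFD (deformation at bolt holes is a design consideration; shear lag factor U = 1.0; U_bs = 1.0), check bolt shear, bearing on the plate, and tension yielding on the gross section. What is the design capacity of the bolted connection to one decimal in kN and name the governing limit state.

1337.6 kN (gross-section yield governs)

Bolt shear: A_b = π(27)²/4 = 572.56 mm². φR_n = 0.75 × 372 × 572.56 × 9 × 1 = 1437.7 kN.
Bearing (12 mm plate, F_u = 450 MPa): end bolts L_c = 49 − 30/2 = 34, R_n = min(1.2×34×12×450, 2.4×27×12×450) = 220.32 kN/bolt; interior L_c = 95 − 30 = 65, R_n = 349.92 kN/bolt. φR_n = 0.75 × (3×220.32 + 6×349.92) = 2070.4 kN.
Tension yield (gross): A_g = 359×12 = 4308 mm². φR_n = 0.90 × 345 × 4308 = 1337.6 kN.
Governing: min(1437.7, 2070.4, 1337.6) = 1337.6 kN → gross-section yield.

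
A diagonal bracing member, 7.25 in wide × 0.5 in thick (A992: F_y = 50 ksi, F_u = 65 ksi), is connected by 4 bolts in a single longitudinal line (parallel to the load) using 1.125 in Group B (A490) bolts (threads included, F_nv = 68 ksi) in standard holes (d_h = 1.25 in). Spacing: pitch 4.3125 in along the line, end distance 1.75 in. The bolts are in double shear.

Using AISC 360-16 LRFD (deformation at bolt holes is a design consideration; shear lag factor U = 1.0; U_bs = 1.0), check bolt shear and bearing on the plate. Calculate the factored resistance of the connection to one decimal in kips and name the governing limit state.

Bolt shear: A_b = π(1.125)²/4 = 0.99402 in². φR_n = 0.75 × 68 × 0.99402 × 4 × 2 = 405.6 kips.
Bearing (0.5 in plate, F_u = 65 ksi): end bolts L_c = 1.75 − 1.25/2 = 1.125, R_n = min(1.2×1.125×0.5×65, 2.4×1.125×0.5×65) = 43.875 kips/bolt; interior L_c = 4.3125 − 1.25 = 3.0625, R_n = 87.75 kips/bolt. φR_n = 0.75 × (1×43.875 + 3×87.75) = 230.3 kips.
Governing: min(405.6, 230.3) = 230.3 kips → bearing.

230.3 kips (bearing governs)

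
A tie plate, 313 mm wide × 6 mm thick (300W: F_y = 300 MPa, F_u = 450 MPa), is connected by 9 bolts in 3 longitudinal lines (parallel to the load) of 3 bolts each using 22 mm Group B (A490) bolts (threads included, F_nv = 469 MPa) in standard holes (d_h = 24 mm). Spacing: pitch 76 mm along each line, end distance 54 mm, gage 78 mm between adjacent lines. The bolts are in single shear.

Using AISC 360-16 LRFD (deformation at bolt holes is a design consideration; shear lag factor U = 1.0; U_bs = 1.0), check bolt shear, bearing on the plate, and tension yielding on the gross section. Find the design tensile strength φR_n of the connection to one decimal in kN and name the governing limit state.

Bolt shear: A_b = π(22)²/4 = 380.13 mm². φR_n = 0.75 × 469 × 380.13 × 9 × 1 = 1203.4 kN.
Bearing (6 mm plate, F_u = 450 MPa): end bolts L_c = 54 − 24/2 = 42, R_n = min(1.2×42×6×450, 2.4×22×6×450) = 136.08 kN/bolt; interior L_c = 76 − 24 = 52, R_n = 142.56 kN/bolt. φR_n = 0.75 × (3×136.08 + 6×142.56) = 947.7 kN.
Tension yield (gross): A_g = 313×6 = 1878 mm². φR_n = 0.90 × 300 × 1878 = 507.1 kN.
Governing: min(1203.4, 947.7, 507.1) = 507.1 kN → gross-section yield.

507.1 kN (gross-section yield governs)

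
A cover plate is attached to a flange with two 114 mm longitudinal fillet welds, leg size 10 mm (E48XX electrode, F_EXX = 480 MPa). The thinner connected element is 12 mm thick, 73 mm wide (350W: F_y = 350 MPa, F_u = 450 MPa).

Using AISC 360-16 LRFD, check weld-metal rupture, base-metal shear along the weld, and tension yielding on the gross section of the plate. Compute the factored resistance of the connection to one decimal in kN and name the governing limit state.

275.9 kN (gross-section yield governs)

Weld metal: throat = 0.707×10 = 7.07 mm, L = 2×114 = 228 mm. φR_n = 0.75 × 0.6 × 480 × 7.07 × 228 = 348.2 kN.
Base metal shear (12 mm plate): yield φR_n = 1.0×0.6×350×12×228 = 574.6 kN; rupture φR_n = 0.75×0.6×450×12×228 = 554.0 kN; take 554.0 kN (rupture).
Tension yield (gross): A_g = 73×12 = 876 mm². φR_n = 0.90 × 350 × 876 = 275.9 kN.
Governing: min(348.2, 554.0, 275.9) = 275.9 kN → gross-section yield.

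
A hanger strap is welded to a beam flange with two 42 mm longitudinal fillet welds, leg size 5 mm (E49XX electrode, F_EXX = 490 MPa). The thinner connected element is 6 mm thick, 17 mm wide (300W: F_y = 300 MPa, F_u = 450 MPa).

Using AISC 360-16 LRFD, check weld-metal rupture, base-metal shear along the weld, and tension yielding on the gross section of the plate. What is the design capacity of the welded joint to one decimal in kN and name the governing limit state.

27.5 kN (gross-section yield governs)

Weld metal: throat = 0.707×5 = 3.535 mm, L = 2×42 = 84 mm. φR_n = 0.75 × 0.6 × 490 × 3.535 × 84 = 65.5 kN.
Base metal shear (6 mm plate): yield φR_n = 1.0×0.6×300×6×84 = 90.7 kN; rupture φR_n = 0.75×0.6×450×6×84 = 102.1 kN; take 90.7 kN (yield).
Tension yield (gross): A_g = 17×6 = 102 mm². φR_n = 0.90 × 300 × 102 = 27.5 kN.
Governing: min(65.5, 90.7, 27.5) = 27.5 kN → gross-section yield.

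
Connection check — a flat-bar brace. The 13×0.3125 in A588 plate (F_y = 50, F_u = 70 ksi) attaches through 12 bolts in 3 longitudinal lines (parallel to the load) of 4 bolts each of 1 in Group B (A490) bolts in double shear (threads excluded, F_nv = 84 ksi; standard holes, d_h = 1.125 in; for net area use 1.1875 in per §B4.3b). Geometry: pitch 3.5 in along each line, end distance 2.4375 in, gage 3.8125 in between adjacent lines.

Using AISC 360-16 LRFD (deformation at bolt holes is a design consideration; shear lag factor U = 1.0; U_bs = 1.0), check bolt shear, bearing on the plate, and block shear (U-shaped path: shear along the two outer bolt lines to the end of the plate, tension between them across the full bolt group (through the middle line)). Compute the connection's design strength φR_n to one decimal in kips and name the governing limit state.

Bolt shear: A_b = π(1)²/4 = 0.7854 in². φR_n = 0.75 × 84 × 0.7854 × 12 × 2 = 1187.5 kips.
Bearing (0.3125 in plate, F_u = 70 ksi): end bolts L_c = 2.4375 − 1.125/2 = 1.875, R_n = min(1.2×1.875×0.3125×70, 2.4×1×0.3125×70) = 49.219 kips/bolt; interior L_c = 3.5 − 1.125 = 2.375, R_n = 52.5 kips/bolt. φR_n = 0.75 × (3×49.219 + 9×52.5) = 465.1 kips.
Block shear: shear path 2×[2.4375+3×3.5] = 2×12.9375 in, A_gv = 8.0859, A_nv = 2×(12.9375 − 3.5×1.1875)×0.3125 = 5.4883 in²; tension across gage: (7.625 − 2×1.1875)×0.3125 = 1.6406 in². R_n = min(0.6×70×5.4883, 0.6×50×8.0859) + 1.0×70×1.6406 = min(230.51, 242.58) + 114.84 = 345.35 kips. φR_n = 0.75 × 345.35 = 259.0 kips.
Governing: min(1187.5, 465.1, 259.0) = 259.0 kips → block shear.

259.0 kips (block shear governs)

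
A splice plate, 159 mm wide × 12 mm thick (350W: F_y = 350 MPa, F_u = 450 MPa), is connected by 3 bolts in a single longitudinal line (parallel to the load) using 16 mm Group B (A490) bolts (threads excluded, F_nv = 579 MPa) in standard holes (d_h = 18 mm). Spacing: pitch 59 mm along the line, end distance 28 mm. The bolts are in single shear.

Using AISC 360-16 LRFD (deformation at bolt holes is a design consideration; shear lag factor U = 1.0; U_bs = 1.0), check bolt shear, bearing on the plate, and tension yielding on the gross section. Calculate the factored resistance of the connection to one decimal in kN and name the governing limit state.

Bolt shear: A_b = π(16)²/4 = 201.06 mm². φR_n = 0.75 × 579 × 201.06 × 3 × 1 = 261.9 kN.
Bearing (12 mm plate, F_u = 450 MPa): end bolts L_c = 28 − 18/2 = 19, R_n = min(1.2×19×12×450, 2.4×16×12×450) = 123.12 kN/bolt; interior L_c = 59 − 18 = 41, R_n = 207.36 kN/bolt. φR_n = 0.75 × (1×123.12 + 2×207.36) = 403.4 kN.
Tension yield (gross): A_g = 159×12 = 1908 mm². φR_n = 0.90 × 350 × 1908 = 601.0 kN.
Governing: min(261.9, 403.4, 601.0) = 261.9 kN → bolt shear.

261.9 kN (bolt shear governs)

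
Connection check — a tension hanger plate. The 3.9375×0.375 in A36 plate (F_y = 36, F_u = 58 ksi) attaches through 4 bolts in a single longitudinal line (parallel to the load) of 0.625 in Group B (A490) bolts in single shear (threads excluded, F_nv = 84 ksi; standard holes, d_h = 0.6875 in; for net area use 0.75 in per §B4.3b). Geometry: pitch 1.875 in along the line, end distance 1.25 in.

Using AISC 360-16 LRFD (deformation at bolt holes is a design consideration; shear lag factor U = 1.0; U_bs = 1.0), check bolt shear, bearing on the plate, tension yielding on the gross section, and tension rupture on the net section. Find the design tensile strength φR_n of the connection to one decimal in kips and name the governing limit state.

Bolt shear: A_b = π(0.625)²/4 = 0.3068 in². φR_n = 0.75 × 84 × 0.3068 × 4 × 1 = 77.3 kips.
Bearing (0.375 in plate, F_u = 58 ksi): end bolts L_c = 1.25 − 0.6875/2 = 0.90625, R_n = min(1.2×0.90625×0.375×58, 2.4×0.625×0.375×58) = 23.653 kips/bolt; interior L_c = 1.875 − 0.6875 = 1.1875, R_n = 30.994 kips/bolt. φR_n = 0.75 × (1×23.653 + 3×30.994) = 87.5 kips.
Tension yield (gross): A_g = 3.9375×0.375 = 1.4766 in². φR_n = 0.90 × 36 × 1.4766 = 47.8 kips.
Tension rupture (net): A_n = (3.9375 − 1×0.75)×0.375 = 1.1953 in² (U = 1.0, A_e = A_n). φR_n = 0.75 × 58 × 1.1953 = 52.0 kips.
Governing: min(77.3, 87.5, 47.8, 52.0) = 47.8 kips → gross-section yield.

47.8 kips (gross-section yield governs)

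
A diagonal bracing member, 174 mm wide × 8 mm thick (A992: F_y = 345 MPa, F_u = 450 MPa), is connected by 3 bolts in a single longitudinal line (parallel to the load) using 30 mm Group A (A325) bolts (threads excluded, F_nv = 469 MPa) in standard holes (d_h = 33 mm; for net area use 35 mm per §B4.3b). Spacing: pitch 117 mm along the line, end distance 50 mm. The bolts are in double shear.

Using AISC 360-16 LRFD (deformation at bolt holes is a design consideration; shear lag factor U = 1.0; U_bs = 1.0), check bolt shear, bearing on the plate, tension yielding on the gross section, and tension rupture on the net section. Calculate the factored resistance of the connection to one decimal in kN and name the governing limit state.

375.3 kN (net-section rupture governs)

Bolt shear: A_b = π(30)²/4 = 706.86 mm². φR_n = 0.75 × 469 × 706.86 × 3 × 2 = 1491.8 kN.
Bearing (8 mm plate, F_u = 450 MPa): end bolts L_c = 50 − 33/2 = 33.5, R_n = min(1.2×33.5×8×450, 2.4×30×8×450) = 144.72 kN/bolt; interior L_c = 117 − 33 = 84, R_n = 259.2 kN/bolt. φR_n = 0.75 × (1×144.72 + 2×259.2) = 497.3 kN.
Tension yield (gross): A_g = 174×8 = 1392 mm². φR_n = 0.90 × 345 × 1392 = 432.2 kN.
Tension rupture (net): A_n = (174 − 1×35)×8 = 1112 mm² (U = 1.0, A_e = A_n). φR_n = 0.75 × 450 × 1112 = 375.3 kN.
Governing: min(1491.8, 497.3, 432.2, 375.3) = 375.3 kN → net-section rupture.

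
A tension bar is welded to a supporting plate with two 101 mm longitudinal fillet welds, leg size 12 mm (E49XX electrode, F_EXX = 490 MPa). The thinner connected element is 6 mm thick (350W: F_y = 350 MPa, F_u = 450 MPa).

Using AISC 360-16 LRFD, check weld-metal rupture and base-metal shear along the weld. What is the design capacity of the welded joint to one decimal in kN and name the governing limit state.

245.4 kN (base-metal shear governs)

Weld metal: throat = 0.707×12 = 8.484 mm, L = 2×101 = 202 mm. φR_n = 0.75 × 0.6 × 490 × 8.484 × 202 = 377.9 kN.
Base metal shear (6 mm plate): yield φR_n = 1.0×0.6×350×6×202 = 254.5 kN; rupture φR_n = 0.75×0.6×450×6×202 = 245.4 kN; take 245.4 kN (rupture).
Governing: min(377.9, 245.4) = 245.4 kN → base-metal shear.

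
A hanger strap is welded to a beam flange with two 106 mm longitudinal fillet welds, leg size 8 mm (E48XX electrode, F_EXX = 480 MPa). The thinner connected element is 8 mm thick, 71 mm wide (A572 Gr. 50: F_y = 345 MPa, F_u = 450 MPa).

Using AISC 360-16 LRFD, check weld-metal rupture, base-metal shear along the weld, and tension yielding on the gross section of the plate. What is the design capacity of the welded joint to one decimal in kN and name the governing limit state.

176.4 kN (gross-section yield governs)

Weld metal: throat = 0.707×8 = 5.656 mm, L = 2×106 = 212 mm. φR_n = 0.75 × 0.6 × 480 × 5.656 × 212 = 259.0 kN.
Base metal shear (8 mm plate): yield φR_n = 1.0×0.6×345×8×212 = 351.1 kN; rupture φR_n = 0.75×0.6×450×8×212 = 343.4 kN; take 343.4 kN (rupture).
Tension yield (gross): A_g = 71×8 = 568 mm². φR_n = 0.90 × 345 × 568 = 176.4 kN.
Governing: min(259.0, 343.4, 176.4) = 176.4 kN → gross-section yield.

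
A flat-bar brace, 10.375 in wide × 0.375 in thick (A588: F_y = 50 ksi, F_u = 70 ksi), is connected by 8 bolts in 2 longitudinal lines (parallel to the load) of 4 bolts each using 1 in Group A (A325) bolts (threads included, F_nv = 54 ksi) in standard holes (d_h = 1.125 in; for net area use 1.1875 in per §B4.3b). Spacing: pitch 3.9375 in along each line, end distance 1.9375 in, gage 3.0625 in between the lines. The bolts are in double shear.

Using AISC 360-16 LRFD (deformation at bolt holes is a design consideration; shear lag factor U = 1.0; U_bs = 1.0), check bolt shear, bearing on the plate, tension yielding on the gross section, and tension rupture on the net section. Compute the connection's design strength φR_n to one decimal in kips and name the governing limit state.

157.5 kips (net-section rupture governs)

Bolt shear: A_b = π(1)²/4 = 0.7854 in². φR_n = 0.75 × 54 × 0.7854 × 8 × 2 = 508.9 kips.
Bearing (0.375 in plate, F_u = 70 ksi): end bolts L_c = 1.9375 − 1.125/2 = 1.375, R_n = min(1.2×1.375×0.375×70, 2.4×1×0.375×70) = 43.313 kips/bolt; interior L_c = 3.9375 − 1.125 = 2.8125, R_n = 63 kips/bolt. φR_n = 0.75 × (2×43.313 + 6×63) = 348.5 kips.
Tension yield (gross): A_g = 10.375×0.375 = 3.8906 in². φR_n = 0.90 × 50 × 3.8906 = 175.1 kips.
Tension rupture (net): A_n = (10.375 − 2×1.1875)×0.375 = 3 in² (U = 1.0, A_e = A_n). φR_n = 0.75 × 70 × 3 = 157.5 kips.
Governing: min(508.9, 348.5, 175.1, 157.5) = 157.5 kips → net-section rupture.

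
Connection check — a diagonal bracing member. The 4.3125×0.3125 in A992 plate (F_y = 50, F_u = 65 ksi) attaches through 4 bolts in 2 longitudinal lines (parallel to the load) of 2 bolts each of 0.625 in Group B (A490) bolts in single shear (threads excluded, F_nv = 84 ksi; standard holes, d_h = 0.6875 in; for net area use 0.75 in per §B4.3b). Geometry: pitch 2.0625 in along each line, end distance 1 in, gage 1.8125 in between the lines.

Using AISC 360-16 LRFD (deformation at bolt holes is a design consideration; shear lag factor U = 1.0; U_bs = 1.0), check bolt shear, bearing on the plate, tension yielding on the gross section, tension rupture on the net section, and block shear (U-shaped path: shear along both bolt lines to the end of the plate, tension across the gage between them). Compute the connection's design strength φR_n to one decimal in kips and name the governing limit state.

Bolt shear: A_b = π(0.625)²/4 = 0.3068 in². φR_n = 0.75 × 84 × 0.3068 × 4 × 1 = 77.3 kips.
Bearing (0.3125 in plate, F_u = 65 ksi): end bolts L_c = 1 − 0.6875/2 = 0.65625, R_n = min(1.2×0.65625×0.3125×65, 2.4×0.625×0.3125×65) = 15.996 kips/bolt; interior L_c = 2.0625 − 0.6875 = 1.375, R_n = 30.469 kips/bolt. φR_n = 0.75 × (2×15.996 + 2×30.469) = 69.7 kips.
Tension yield (gross): A_g = 4.3125×0.3125 = 1.3477 in². φR_n = 0.90 × 50 × 1.3477 = 60.6 kips.
Tension rupture (net): A_n = (4.3125 − 2×0.75)×0.3125 = 0.87891 in² (U = 1.0, A_e = A_n). φR_n = 0.75 × 65 × 0.87891 = 42.8 kips.
Block shear: shear path 2×[1+1×2.0625] = 2×3.0625 in, A_gv = 1.9141, A_nv = 2×(3.0625 − 1.5×0.75)×0.3125 = 1.2109 in²; tension across gage: (1.8125 − 1×0.75)×0.3125 = 0.33203 in². R_n = min(0.6×65×1.2109, 0.6×50×1.9141) + 1.0×65×0.33203 = min(47.225, 57.423) + 21.582 = 68.807 kips. φR_n = 0.75 × 68.807 = 51.6 kips.
Governing: min(77.3, 69.7, 60.6, 42.8, 51.6) = 42.8 kips → net-section rupture.

42.8 kips (net-section rupture governs)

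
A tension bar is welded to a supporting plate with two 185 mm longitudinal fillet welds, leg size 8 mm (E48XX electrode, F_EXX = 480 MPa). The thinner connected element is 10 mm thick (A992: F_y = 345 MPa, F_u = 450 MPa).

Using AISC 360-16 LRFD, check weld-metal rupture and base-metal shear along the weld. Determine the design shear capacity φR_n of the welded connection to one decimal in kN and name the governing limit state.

452.0 kN (weld metal governs)

Weld metal: throat = 0.707×8 = 5.656 mm, L = 2×185 = 370 mm. φR_n = 0.75 × 0.6 × 480 × 5.656 × 370 = 452.0 kN.
Base metal shear (10 mm plate): yield φR_n = 1.0×0.6×345×10×370 = 765.9 kN; rupture φR_n = 0.75×0.6×450×10×370 = 749.3 kN; take 749.3 kN (rupture).
Governing: min(452.0, 749.3) = 452.0 kN → weld metal.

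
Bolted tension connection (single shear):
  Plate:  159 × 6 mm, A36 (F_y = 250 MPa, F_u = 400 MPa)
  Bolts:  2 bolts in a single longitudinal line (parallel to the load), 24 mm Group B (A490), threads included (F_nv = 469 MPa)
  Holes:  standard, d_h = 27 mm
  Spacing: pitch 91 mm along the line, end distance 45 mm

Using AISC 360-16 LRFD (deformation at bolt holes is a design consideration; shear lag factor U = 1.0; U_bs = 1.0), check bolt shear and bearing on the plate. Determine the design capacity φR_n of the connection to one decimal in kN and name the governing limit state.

Bolt shear: A_b = π(24)²/4 = 452.39 mm². φR_n = 0.75 × 469 × 452.39 × 2 × 1 = 318.3 kN.
Bearing (6 mm plate, F_u = 400 MPa): end bolts L_c = 45 − 27/2 = 31.5, R_n = min(1.2×31.5×6×400, 2.4×24×6×400) = 90.72 kN/bolt; interior L_c = 91 − 27 = 64, R_n = 138.24 kN/bolt. φR_n = 0.75 × (1×90.72 + 1×138.24) = 171.7 kN.
Governing: min(318.3, 171.7) = 171.7 kN → bearing.

171.7 kN (bearing governs)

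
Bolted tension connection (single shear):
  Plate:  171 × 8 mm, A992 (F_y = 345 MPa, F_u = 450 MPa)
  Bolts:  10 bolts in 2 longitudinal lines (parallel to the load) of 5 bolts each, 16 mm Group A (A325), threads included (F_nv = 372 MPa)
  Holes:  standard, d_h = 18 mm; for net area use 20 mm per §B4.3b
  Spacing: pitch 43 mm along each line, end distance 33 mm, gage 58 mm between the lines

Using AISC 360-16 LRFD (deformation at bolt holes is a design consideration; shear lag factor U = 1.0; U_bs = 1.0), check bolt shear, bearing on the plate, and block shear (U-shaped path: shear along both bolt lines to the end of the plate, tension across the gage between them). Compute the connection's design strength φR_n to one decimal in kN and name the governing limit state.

Bolt shear: A_b = π(16)²/4 = 201.06 mm². φR_n = 0.75 × 372 × 201.06 × 10 × 1 = 561.0 kN.
Bearing (8 mm plate, F_u = 450 MPa): end bolts L_c = 33 − 18/2 = 24, R_n = min(1.2×24×8×450, 2.4×16×8×450) = 103.68 kN/bolt; interior L_c = 43 − 18 = 25, R_n = 108 kN/bolt. φR_n = 0.75 × (2×103.68 + 8×108) = 803.5 kN.
Block shear: shear path 2×[33+4×43] = 2×205 mm, A_gv = 3280, A_nv = 2×(205 − 4.5×20)×8 = 1840 mm²; tension across gage: (58 − 1×20)×8 = 304 mm². R_n = min(0.6×450×1840, 0.6×345×3280) + 1.0×450×304 = min(496.8, 678.96) + 136.8 = 633.6 kN. φR_n = 0.75 × 633.6 = 475.2 kN.
Governing: min(561.0, 803.5, 475.2) = 475.2 kN → block shear.

475.2 kN (block shear governs)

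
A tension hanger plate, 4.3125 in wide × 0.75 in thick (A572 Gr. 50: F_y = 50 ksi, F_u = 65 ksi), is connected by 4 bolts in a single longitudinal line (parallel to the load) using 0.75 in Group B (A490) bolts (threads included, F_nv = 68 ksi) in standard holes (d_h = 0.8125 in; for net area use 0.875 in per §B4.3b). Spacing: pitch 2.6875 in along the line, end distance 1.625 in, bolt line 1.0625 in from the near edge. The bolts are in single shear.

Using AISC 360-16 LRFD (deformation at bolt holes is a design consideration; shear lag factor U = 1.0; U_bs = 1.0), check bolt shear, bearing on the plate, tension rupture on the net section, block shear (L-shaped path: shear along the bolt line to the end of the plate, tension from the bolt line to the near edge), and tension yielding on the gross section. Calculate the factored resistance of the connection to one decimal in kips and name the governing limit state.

90.1 kips (bolt shear governs)

Bolt shear: A_b = π(0.75)²/4 = 0.44179 in². φR_n = 0.75 × 68 × 0.44179 × 4 × 1 = 90.1 kips.
Bearing (0.75 in plate, F_u = 65 ksi): end bolts L_c = 1.625 − 0.8125/2 = 1.21875, R_n = min(1.2×1.21875×0.75×65, 2.4×0.75×0.75×65) = 71.297 kips/bolt; interior L_c = 2.6875 − 0.8125 = 1.875, R_n = 87.75 kips/bolt. φR_n = 0.75 × (1×71.297 + 3×87.75) = 250.9 kips.
Tension rupture (net): A_n = (4.3125 − 1×0.875)×0.75 = 2.5781 in² (U = 1.0, A_e = A_n). φR_n = 0.75 × 65 × 2.5781 = 125.7 kips.
Block shear: shear path 1×[1.625+3×2.6875] = 1×9.6875 in, A_gv = 7.2656, A_nv = 1×(9.6875 − 3.5×0.875)×0.75 = 4.9688 in²; tension to near edge: (1.0625 − 0.5×0.875)×0.75 = 0.46875 in². R_n = min(0.6×65×4.9688, 0.6×50×7.2656) + 1.0×65×0.46875 = min(193.78, 217.97) + 30.469 = 224.25 kips. φR_n = 0.75 × 224.25 = 168.2 kips.
Tension yield (gross): A_g = 4.3125×0.75 = 3.2344 in². φR_n = 0.90 × 50 × 3.2344 = 145.5 kips.
Governing: min(90.1, 250.9, 125.7, 168.2, 145.5) = 90.1 kips → bolt shear.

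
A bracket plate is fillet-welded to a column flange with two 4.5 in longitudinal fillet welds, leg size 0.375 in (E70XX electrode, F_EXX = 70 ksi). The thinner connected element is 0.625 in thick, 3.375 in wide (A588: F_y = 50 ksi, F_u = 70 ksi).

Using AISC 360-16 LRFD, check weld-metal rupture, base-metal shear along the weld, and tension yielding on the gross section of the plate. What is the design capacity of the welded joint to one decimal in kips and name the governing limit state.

75.2 kips (weld metal governs)

Weld metal: throat = 0.707×0.375 = 0.26513 in, L = 2×4.5 = 9 in. φR_n = 0.75 × 0.6 × 70 × 0.26513 × 9 = 75.2 kips.
Base metal shear (0.625 in plate): yield φR_n = 1.0×0.6×50×0.625×9 = 168.8 kips; rupture φR_n = 0.75×0.6×70×0.625×9 = 177.2 kips; take 168.8 kips (yield).
Tension yield (gross): A_g = 3.375×0.625 = 2.1094 in². φR_n = 0.90 × 50 × 2.1094 = 94.9 kips.
Governing: min(75.2, 168.8, 94.9) = 75.2 kips → weld metal.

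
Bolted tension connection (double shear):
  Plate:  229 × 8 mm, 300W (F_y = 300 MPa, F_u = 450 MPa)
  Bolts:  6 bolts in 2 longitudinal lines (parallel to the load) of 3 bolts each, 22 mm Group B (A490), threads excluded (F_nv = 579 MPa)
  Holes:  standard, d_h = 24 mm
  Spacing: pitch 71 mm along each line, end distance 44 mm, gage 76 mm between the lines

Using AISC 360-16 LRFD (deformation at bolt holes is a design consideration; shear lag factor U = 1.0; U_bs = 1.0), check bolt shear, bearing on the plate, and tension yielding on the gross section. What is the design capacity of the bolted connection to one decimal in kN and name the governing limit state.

Bolt shear: A_b = π(22)²/4 = 380.13 mm². φR_n = 0.75 × 579 × 380.13 × 6 × 2 = 1980.9 kN.
Bearing (8 mm plate, F_u = 450 MPa): end bolts L_c = 44 − 24/2 = 32, R_n = min(1.2×32×8×450, 2.4×22×8×450) = 138.24 kN/bolt; interior L_c = 71 − 24 = 47, R_n = 190.08 kN/bolt. φR_n = 0.75 × (2×138.24 + 4×190.08) = 777.6 kN.
Tension yield (gross): A_g = 229×8 = 1832 mm². φR_n = 0.90 × 300 × 1832 = 494.6 kN.
Governing: min(1980.9, 777.6, 494.6) = 494.6 kN → gross-section yield.

494.6 kN (gross-section yield governs)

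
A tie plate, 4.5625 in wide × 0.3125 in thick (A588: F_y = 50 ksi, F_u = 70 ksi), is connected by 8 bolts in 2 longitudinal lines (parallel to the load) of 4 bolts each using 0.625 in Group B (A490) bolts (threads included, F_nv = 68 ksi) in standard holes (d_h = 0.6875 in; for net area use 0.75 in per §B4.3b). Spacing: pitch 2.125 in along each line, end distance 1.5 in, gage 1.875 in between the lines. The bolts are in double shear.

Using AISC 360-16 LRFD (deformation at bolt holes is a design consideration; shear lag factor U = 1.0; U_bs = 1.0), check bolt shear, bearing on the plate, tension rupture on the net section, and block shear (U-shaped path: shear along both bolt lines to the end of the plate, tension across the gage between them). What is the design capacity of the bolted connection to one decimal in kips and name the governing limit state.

50.2 kips (net-section rupture governs)

Bolt shear: A_b = π(0.625)²/4 = 0.3068 in². φR_n = 0.75 × 68 × 0.3068 × 8 × 2 = 250.3 kips.
Bearing (0.3125 in plate, F_u = 70 ksi): end bolts L_c = 1.5 − 0.6875/2 = 1.15625, R_n = min(1.2×1.15625×0.3125×70, 2.4×0.625×0.3125×70) = 30.352 kips/bolt; interior L_c = 2.125 − 0.6875 = 1.4375, R_n = 32.813 kips/bolt. φR_n = 0.75 × (2×30.352 + 6×32.813) = 193.2 kips.
Tension rupture (net): A_n = (4.5625 − 2×0.75)×0.3125 = 0.95703 in² (U = 1.0, A_e = A_n). φR_n = 0.75 × 70 × 0.95703 = 50.2 kips.
Block shear: shear path 2×[1.5+3×2.125] = 2×7.875 in, A_gv = 4.9219, A_nv = 2×(7.875 − 3.5×0.75)×0.3125 = 3.2813 in²; tension across gage: (1.875 − 1×0.75)×0.3125 = 0.35156 in². R_n = min(0.6×70×3.2813, 0.6×50×4.9219) + 1.0×70×0.35156 = min(137.81, 147.66) + 24.609 = 162.42 kips. φR_n = 0.75 × 162.42 = 121.8 kips.
Governing: min(250.3, 193.2, 50.2, 121.8) = 50.2 kips → net-section rupture.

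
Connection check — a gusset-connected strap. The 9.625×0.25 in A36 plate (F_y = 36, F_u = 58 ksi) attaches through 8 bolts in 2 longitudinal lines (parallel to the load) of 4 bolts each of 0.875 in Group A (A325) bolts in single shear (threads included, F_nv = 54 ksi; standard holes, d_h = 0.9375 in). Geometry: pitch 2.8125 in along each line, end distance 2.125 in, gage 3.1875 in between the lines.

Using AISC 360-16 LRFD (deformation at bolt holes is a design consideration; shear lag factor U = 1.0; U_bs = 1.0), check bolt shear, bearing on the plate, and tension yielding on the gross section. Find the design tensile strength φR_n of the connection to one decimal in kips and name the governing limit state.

78.0 kips (gross-section yield governs)

Bolt shear: A_b = π(0.875)²/4 = 0.60132 in². φR_n = 0.75 × 54 × 0.60132 × 8 × 1 = 194.8 kips.
Bearing (0.25 in plate, F_u = 58 ksi): end bolts L_c = 2.125 − 0.9375/2 = 1.65625, R_n = min(1.2×1.65625×0.25×58, 2.4×0.875×0.25×58) = 28.819 kips/bolt; interior L_c = 2.8125 − 0.9375 = 1.875, R_n = 30.45 kips/bolt. φR_n = 0.75 × (2×28.819 + 6×30.45) = 180.3 kips.
Tension yield (gross): A_g = 9.625×0.25 = 2.4063 in². φR_n = 0.90 × 36 × 2.4063 = 78.0 kips.
Governing: min(194.8, 180.3, 78.0) = 78.0 kips → gross-section yield.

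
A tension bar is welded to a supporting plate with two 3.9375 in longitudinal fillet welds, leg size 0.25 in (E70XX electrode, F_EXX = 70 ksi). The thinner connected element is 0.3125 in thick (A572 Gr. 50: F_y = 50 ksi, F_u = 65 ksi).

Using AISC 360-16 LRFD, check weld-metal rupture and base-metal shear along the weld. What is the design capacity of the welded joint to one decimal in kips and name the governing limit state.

Weld metal: throat = 0.707×0.25 = 0.17675 in, L = 2×3.9375 = 7.875 in. φR_n = 0.75 × 0.6 × 70 × 0.17675 × 7.875 = 43.8 kips.
Base metal shear (0.3125 in plate): yield φR_n = 1.0×0.6×50×0.3125×7.875 = 73.8 kips; rupture φR_n = 0.75×0.6×65×0.3125×7.875 = 72.0 kips; take 72.0 kips (rupture).
Governing: min(43.8, 72.0) = 43.8 kips → weld metal.

43.8 kips (weld metal governs)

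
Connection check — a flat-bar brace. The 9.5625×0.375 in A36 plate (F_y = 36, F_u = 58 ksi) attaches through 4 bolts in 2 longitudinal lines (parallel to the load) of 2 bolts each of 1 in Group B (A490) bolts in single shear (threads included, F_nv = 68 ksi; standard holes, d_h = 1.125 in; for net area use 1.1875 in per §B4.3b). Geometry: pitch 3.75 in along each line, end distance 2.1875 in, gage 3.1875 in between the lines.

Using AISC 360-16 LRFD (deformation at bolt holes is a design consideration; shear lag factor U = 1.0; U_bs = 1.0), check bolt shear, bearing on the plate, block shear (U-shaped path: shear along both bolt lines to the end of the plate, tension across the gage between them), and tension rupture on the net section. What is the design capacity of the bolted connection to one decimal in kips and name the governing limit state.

104.8 kips (block shear governs)

Bolt shear: A_b = π(1)²/4 = 0.7854 in². φR_n = 0.75 × 68 × 0.7854 × 4 × 1 = 160.2 kips.
Bearing (0.375 in plate, F_u = 58 ksi): end bolts L_c = 2.1875 − 1.125/2 = 1.625, R_n = min(1.2×1.625×0.375×58, 2.4×1×0.375×58) = 42.413 kips/bolt; interior L_c = 3.75 − 1.125 = 2.625, R_n = 52.2 kips/bolt. φR_n = 0.75 × (2×42.413 + 2×52.2) = 141.9 kips.
Block shear: shear path 2×[2.1875+1×3.75] = 2×5.9375 in, A_gv = 4.4531, A_nv = 2×(5.9375 − 1.5×1.1875)×0.375 = 3.1172 in²; tension across gage: (3.1875 − 1×1.1875)×0.375 = 0.75 in². R_n = min(0.6×58×3.1172, 0.6×36×4.4531) + 1.0×58×0.75 = min(108.48, 96.187) + 43.5 = 139.69 kips. φR_n = 0.75 × 139.69 = 104.8 kips.
Tension rupture (net): A_n = (9.5625 − 2×1.1875)×0.375 = 2.6953 in² (U = 1.0, A_e = A_n). φR_n = 0.75 × 58 × 2.6953 = 117.2 kips.
Governing: min(160.2, 141.9, 104.8, 117.2) = 104.8 kips → block shear.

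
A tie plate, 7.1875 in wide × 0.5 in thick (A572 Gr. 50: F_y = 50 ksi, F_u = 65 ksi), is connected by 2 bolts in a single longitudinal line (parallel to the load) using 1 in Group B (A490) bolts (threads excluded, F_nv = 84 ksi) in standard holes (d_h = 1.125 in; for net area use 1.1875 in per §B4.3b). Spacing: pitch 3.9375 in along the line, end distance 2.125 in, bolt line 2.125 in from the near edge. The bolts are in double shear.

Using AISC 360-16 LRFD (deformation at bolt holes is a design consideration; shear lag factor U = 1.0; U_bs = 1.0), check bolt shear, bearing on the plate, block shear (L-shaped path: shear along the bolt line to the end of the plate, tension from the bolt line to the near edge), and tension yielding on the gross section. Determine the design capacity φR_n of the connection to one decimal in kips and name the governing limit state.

Bolt shear: A_b = π(1)²/4 = 0.7854 in². φR_n = 0.75 × 84 × 0.7854 × 2 × 2 = 197.9 kips.
Bearing (0.5 in plate, F_u = 65 ksi): end bolts L_c = 2.125 − 1.125/2 = 1.5625, R_n = min(1.2×1.5625×0.5×65, 2.4×1×0.5×65) = 60.938 kips/bolt; interior L_c = 3.9375 − 1.125 = 2.8125, R_n = 78 kips/bolt. φR_n = 0.75 × (1×60.938 + 1×78) = 104.2 kips.
Block shear: shear path 1×[2.125+1×3.9375] = 1×6.0625 in, A_gv = 3.0313, A_nv = 1×(6.0625 − 1.5×1.1875)×0.5 = 2.1406 in²; tension to near edge: (2.125 − 0.5×1.1875)×0.5 = 0.76563 in². R_n = min(0.6×65×2.1406, 0.6×50×3.0313) + 1.0×65×0.76563 = min(83.483, 90.939) + 49.766 = 133.25 kips. φR_n = 0.75 × 133.25 = 99.9 kips.
Tension yield (gross): A_g = 7.1875×0.5 = 3.5938 in². φR_n = 0.90 × 50 × 3.5938 = 161.7 kips.
Governing: min(197.9, 104.2, 99.9, 161.7) = 99.9 kips → block shear.

99.9 kips (block shear governs)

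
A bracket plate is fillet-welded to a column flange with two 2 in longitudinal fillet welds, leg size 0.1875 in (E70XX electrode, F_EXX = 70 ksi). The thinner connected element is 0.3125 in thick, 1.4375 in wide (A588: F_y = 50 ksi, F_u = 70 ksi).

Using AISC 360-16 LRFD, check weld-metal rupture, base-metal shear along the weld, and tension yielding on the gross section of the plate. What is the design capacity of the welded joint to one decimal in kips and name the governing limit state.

16.7 kips (weld metal governs)

Weld metal: throat = 0.707×0.1875 = 0.13256 in, L = 2×2 = 4 in. φR_n = 0.75 × 0.6 × 70 × 0.13256 × 4 = 16.7 kips.
Base metal shear (0.3125 in plate): yield φR_n = 1.0×0.6×50×0.3125×4 = 37.5 kips; rupture φR_n = 0.75×0.6×70×0.3125×4 = 39.4 kips; take 37.5 kips (yield).
Tension yield (gross): A_g = 1.4375×0.3125 = 0.44922 in². φR_n = 0.90 × 50 × 0.44922 = 20.2 kips.
Governing: min(16.7, 37.5, 20.2) = 16.7 kips → weld metal.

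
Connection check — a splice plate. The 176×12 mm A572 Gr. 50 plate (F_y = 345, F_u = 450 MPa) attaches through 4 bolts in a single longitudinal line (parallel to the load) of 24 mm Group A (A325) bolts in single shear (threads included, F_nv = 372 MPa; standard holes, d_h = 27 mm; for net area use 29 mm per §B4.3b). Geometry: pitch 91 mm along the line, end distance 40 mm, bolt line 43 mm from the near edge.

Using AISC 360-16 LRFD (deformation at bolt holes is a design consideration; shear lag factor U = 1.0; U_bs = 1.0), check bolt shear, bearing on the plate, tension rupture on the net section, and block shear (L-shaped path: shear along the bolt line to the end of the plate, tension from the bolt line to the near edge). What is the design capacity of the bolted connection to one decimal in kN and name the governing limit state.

Bolt shear: A_b = π(24)²/4 = 452.39 mm². φR_n = 0.75 × 372 × 452.39 × 4 × 1 = 504.9 kN.
Bearing (12 mm plate, F_u = 450 MPa): end bolts L_c = 40 − 27/2 = 26.5, R_n = min(1.2×26.5×12×450, 2.4×24×12×450) = 171.72 kN/bolt; interior L_c = 91 − 27 = 64, R_n = 311.04 kN/bolt. φR_n = 0.75 × (1×171.72 + 3×311.04) = 828.6 kN.
Tension rupture (net): A_n = (176 − 1×29)×12 = 1764 mm² (U = 1.0, A_e = A_n). φR_n = 0.75 × 450 × 1764 = 595.4 kN.
Block shear: shear path 1×[40+3×91] = 1×313 mm, A_gv = 3756, A_nv = 1×(313 − 3.5×29)×12 = 2538 mm²; tension to near edge: (43 − 0.5×29)×12 = 342 mm². R_n = min(0.6×450×2538, 0.6×345×3756) + 1.0×450×342 = min(685.26, 777.49) + 153.9 = 839.16 kN. φR_n = 0.75 × 839.16 = 629.4 kN.
Governing: min(504.9, 828.6, 595.4, 629.4) = 504.9 kN → bolt shear.

504.9 kN (bolt shear governs)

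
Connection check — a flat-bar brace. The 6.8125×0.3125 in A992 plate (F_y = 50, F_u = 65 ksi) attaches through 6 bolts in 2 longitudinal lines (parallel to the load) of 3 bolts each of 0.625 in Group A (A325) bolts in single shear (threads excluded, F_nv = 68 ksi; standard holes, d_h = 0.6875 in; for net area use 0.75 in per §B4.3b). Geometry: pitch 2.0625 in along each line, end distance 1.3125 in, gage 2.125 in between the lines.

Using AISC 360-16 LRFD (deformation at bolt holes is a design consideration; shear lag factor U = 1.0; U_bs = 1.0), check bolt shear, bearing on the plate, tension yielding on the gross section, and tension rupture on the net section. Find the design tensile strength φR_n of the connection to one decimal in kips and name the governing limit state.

80.9 kips (net-section rupture governs)

Bolt shear: A_b = π(0.625)²/4 = 0.3068 in². φR_n = 0.75 × 68 × 0.3068 × 6 × 1 = 93.9 kips.
Bearing (0.3125 in plate, F_u = 65 ksi): end bolts L_c = 1.3125 − 0.6875/2 = 0.96875, R_n = min(1.2×0.96875×0.3125×65, 2.4×0.625×0.3125×65) = 23.613 kips/bolt; interior L_c = 2.0625 − 0.6875 = 1.375, R_n = 30.469 kips/bolt. φR_n = 0.75 × (2×23.613 + 4×30.469) = 126.8 kips.
Tension yield (gross): A_g = 6.8125×0.3125 = 2.1289 in². φR_n = 0.90 × 50 × 2.1289 = 95.8 kips.
Tension rupture (net): A_n = (6.8125 − 2×0.75)×0.3125 = 1.6602 in² (U = 1.0, A_e = A_n). φR_n = 0.75 × 65 × 1.6602 = 80.9 kips.
Governing: min(93.9, 126.8, 95.8, 80.9) = 80.9 kips → net-section rupture.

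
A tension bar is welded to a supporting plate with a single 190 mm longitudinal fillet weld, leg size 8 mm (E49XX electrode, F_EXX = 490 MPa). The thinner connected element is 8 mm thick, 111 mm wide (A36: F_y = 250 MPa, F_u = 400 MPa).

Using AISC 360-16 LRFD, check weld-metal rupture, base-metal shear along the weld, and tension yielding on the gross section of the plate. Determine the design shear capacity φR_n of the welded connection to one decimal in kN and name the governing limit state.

199.8 kN (gross-section yield governs)

Weld metal: throat = 0.707×8 = 5.656 mm, L = 190 mm. φR_n = 0.75 × 0.6 × 490 × 5.656 × 190 = 237.0 kN.
Base metal shear (8 mm plate): yield φR_n = 1.0×0.6×250×8×190 = 228.0 kN; rupture φR_n = 0.75×0.6×400×8×190 = 273.6 kN; take 228.0 kN (yield).
Tension yield (gross): A_g = 111×8 = 888 mm². φR_n = 0.90 × 250 × 888 = 199.8 kN.
Governing: min(237.0, 228.0, 199.8) = 199.8 kN → gross-section yield.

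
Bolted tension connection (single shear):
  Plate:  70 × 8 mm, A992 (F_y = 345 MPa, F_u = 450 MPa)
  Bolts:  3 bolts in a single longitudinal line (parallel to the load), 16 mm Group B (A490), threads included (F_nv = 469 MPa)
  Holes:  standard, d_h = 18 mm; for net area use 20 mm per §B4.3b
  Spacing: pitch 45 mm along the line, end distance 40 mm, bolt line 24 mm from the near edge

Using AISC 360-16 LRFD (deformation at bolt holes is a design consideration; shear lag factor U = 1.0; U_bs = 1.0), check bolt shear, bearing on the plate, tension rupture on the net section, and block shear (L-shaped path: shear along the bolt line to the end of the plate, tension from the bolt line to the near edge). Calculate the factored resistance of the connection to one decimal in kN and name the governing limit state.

Bolt shear: A_b = π(16)²/4 = 201.06 mm². φR_n = 0.75 × 469 × 201.06 × 3 × 1 = 212.2 kN.
Bearing (8 mm plate, F_u = 450 MPa): end bolts L_c = 40 − 18/2 = 31, R_n = min(1.2×31×8×450, 2.4×16×8×450) = 133.92 kN/bolt; interior L_c = 45 − 18 = 27, R_n = 116.64 kN/bolt. φR_n = 0.75 × (1×133.92 + 2×116.64) = 275.4 kN.
Tension rupture (net): A_n = (70 − 1×20)×8 = 400 mm² (U = 1.0, A_e = A_n). φR_n = 0.75 × 450 × 400 = 135.0 kN.
Block shear: shear path 1×[40+2×45] = 1×130 mm, A_gv = 1040, A_nv = 1×(130 − 2.5×20)×8 = 640 mm²; tension to near edge: (24 − 0.5×20)×8 = 112 mm². R_n = min(0.6×450×640, 0.6×345×1040) + 1.0×450×112 = min(172.8, 215.28) + 50.4 = 223.2 kN. φR_n = 0.75 × 223.2 = 167.4 kN.
Governing: min(212.2, 275.4, 135.0, 167.4) = 135.0 kN → net-section rupture.

135.0 kN (net-section rupture governs)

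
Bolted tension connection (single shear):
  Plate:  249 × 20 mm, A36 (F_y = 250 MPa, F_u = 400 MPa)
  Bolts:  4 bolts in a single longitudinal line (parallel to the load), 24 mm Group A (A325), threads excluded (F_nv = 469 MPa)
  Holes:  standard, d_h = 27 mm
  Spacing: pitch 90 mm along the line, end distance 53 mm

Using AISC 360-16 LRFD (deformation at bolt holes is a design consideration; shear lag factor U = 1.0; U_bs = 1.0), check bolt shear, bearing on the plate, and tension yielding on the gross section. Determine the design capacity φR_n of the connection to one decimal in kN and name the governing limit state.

Bolt shear: A_b = π(24)²/4 = 452.39 mm². φR_n = 0.75 × 469 × 452.39 × 4 × 1 = 636.5 kN.
Bearing (20 mm plate, F_u = 400 MPa): end bolts L_c = 53 − 27/2 = 39.5, R_n = min(1.2×39.5×20×400, 2.4×24×20×400) = 379.2 kN/bolt; interior L_c = 90 − 27 = 63, R_n = 460.8 kN/bolt. φR_n = 0.75 × (1×379.2 + 3×460.8) = 1321.2 kN.
Tension yield (gross): A_g = 249×20 = 4980 mm². φR_n = 0.90 × 250 × 4980 = 1120.5 kN.
Governing: min(636.5, 1321.2, 1120.5) = 636.5 kN → bolt shear.

636.5 kN (bolt shear governs)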